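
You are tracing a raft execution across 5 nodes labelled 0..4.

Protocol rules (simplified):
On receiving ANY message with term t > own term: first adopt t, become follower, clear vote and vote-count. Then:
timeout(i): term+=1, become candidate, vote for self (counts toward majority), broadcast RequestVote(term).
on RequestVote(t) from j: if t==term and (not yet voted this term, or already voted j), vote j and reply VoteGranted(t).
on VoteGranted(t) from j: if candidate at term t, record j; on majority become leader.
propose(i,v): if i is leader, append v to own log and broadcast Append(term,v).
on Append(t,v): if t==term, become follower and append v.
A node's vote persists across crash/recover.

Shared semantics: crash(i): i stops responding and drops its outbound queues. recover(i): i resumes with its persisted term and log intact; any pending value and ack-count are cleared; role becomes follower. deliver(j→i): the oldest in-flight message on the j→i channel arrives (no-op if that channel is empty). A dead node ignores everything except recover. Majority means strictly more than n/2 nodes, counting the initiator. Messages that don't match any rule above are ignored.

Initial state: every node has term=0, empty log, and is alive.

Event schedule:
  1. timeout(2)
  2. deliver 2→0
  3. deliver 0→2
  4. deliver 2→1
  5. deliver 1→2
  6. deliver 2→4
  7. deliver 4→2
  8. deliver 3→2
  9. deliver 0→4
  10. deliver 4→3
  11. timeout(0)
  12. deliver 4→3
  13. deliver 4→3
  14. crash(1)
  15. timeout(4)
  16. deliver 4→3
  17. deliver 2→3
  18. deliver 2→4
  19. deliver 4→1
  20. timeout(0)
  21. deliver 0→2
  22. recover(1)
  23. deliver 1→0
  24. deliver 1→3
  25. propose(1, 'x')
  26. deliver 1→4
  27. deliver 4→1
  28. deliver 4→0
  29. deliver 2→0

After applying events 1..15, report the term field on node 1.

1

after 1 — timeout(2): n2:cand/t1/[-]
after 2 — deliver 2→0: n0:foll/t1/[-]
after 3 — deliver 0→2: ·
after 4 — deliver 2→1: n1:foll/t1/[-]
after 5 — deliver 1→2: n2:lead/t1/[-]
after 6 — deliver 2→4: n4:foll/t1/[-]
after 7 — deliver 4→2: ·
after 8 — deliver 3→2: ·
after 9 — deliver 0→4: ·
after 10 — deliver 4→3: ·
after 11 — timeout(0): n0:cand/t2/[-]
after 12 — deliver 4→3: ·
after 13 — deliver 4→3: ·
after 14 — crash(1): n1:✗foll/t1/[-]
after 15 — timeout(4): n4:cand/t2/[-]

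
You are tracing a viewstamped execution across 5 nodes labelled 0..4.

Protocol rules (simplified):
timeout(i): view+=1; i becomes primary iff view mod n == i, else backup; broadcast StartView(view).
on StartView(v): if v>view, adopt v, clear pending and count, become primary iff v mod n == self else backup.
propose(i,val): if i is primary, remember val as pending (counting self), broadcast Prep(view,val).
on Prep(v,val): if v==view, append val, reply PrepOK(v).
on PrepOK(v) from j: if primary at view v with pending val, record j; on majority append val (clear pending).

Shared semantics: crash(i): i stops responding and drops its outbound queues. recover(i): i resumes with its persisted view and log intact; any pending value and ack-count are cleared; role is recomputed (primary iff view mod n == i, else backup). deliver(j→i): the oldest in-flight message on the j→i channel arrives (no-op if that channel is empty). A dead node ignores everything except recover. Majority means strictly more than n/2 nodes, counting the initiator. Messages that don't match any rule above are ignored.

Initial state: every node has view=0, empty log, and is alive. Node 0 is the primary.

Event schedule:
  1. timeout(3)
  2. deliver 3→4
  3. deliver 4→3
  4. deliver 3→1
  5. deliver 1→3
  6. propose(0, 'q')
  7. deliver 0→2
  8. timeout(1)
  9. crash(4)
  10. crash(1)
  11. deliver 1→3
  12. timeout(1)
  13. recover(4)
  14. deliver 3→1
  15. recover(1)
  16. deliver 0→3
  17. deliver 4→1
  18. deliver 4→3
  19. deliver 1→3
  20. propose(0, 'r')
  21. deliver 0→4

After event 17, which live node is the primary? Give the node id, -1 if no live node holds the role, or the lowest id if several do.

0

after 1 — timeout(3): n3:back/v1/[-]
after 2 — deliver 3→4: n4:back/v1/[-]
after 3 — deliver 4→3: ·
after 4 — deliver 3→1: n1:prim/v1/[-]
after 5 — deliver 1→3: ·
after 6 — propose(0,'q'): ·
after 7 — deliver 0→2: n2:back/v0/[q]
after 8 — timeout(1): n1:back/v2/[-]
after 9 — crash(4): n4:✗back/v1/[-]
after 10 — crash(1): n1:✗back/v2/[-]
after 11 — deliver 1→3: ·
after 12 — timeout(1): ·
after 13 — recover(4): n4:back/v1/[-]
after 14 — deliver 3→1: ·
after 15 — recover(1): n1:back/v2/[-]
after 16 — deliver 0→3: ·
after 17 — deliver 4→1: ·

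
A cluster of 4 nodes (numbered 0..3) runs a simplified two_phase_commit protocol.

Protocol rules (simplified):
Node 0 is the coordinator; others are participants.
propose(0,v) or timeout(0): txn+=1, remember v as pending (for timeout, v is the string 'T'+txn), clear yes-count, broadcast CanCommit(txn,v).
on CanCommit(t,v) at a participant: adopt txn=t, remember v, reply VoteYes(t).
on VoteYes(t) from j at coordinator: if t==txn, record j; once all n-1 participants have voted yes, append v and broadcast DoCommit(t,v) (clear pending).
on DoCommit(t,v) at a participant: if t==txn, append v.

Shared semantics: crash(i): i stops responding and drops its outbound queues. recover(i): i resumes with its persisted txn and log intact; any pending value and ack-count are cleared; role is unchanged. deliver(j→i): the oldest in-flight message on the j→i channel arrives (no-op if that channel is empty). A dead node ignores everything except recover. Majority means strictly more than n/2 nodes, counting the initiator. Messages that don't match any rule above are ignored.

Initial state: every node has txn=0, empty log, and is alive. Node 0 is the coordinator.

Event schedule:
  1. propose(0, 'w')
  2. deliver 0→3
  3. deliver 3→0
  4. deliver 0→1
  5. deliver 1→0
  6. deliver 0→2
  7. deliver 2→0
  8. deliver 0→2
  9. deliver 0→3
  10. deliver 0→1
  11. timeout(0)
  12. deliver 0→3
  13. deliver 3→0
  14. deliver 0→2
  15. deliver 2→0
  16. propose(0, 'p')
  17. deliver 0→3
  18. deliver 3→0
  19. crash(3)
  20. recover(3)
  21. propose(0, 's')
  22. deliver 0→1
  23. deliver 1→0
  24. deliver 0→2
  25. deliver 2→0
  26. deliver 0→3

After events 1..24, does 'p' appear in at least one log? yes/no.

step 1 propose(0,'w'): 0={coor,t=1,log=-}
step 2 deliver 0→3: 3={part,t=1,log=-}
step 3 deliver 3→0: —
step 4 deliver 0→1: 1={part,t=1,log=-}
step 5 deliver 1→0: —
step 6 deliver 0→2: 2={part,t=1,log=-}
step 7 deliver 2→0: 0={coor,t=1,log=w}
step 8 deliver 0→2: 2={part,t=1,log=w}
step 9 deliver 0→3: 3={part,t=1,log=w}
step 10 deliver 0→1: 1={part,t=1,log=w}
step 11 timeout(0): 0={coor,t=2,log=w}
step 12 deliver 0→3: 3={part,t=2,log=w}
step 13 deliver 3→0: —
step 14 deliver 0→2: 2={part,t=2,log=w}
step 15 deliver 2→0: —
step 16 propose(0,'p'): 0={coor,t=3,log=w}
step 17 deliver 0→3: 3={part,t=3,log=w}
step 18 deliver 3→0: —
step 19 crash(3): 3={✗part,t=3,log=w}
step 20 recover(3): 3={part,t=3,log=w}
step 21 propose(0,'s'): 0={coor,t=4,log=w}
step 22 deliver 0→1: 1={part,t=2,log=w}
step 23 deliver 1→0: —
step 24 deliver 0→2: 2={part,t=3,log=w}

no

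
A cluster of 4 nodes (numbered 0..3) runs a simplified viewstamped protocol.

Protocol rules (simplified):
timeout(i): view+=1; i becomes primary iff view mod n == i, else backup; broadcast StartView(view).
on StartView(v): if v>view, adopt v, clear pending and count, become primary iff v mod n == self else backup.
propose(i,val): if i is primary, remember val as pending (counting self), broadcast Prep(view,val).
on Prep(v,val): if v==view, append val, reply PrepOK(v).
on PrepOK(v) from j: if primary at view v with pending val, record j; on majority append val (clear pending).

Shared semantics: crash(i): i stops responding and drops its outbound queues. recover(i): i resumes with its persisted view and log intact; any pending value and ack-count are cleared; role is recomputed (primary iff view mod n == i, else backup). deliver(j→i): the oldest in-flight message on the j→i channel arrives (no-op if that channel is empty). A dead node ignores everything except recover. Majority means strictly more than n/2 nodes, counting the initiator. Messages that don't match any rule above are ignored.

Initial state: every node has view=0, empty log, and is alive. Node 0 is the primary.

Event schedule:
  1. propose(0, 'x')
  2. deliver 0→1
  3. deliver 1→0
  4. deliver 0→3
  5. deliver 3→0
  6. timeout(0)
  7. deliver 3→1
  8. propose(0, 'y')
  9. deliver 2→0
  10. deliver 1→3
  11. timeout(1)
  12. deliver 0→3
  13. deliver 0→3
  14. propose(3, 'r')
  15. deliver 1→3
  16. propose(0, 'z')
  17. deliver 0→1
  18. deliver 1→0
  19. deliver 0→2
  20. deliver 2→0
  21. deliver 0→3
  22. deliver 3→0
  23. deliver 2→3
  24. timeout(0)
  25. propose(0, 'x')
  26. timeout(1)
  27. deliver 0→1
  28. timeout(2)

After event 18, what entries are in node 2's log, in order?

empty

[1] propose(0,'x') → ∅
[2] deliver 0→1 → N1(back v0 [x])
[3] deliver 1→0 → ∅
[4] deliver 0→3 → N3(back v0 [x])
[5] deliver 3→0 → N0(prim v0 [x])
[6] timeout(0) → N0(back v1 [x])
[7] deliver 3→1 → ∅
[8] propose(0,'y') → ∅
[9] deliver 2→0 → ∅
[10] deliver 1→3 → ∅
[11] timeout(1) → N1(prim v1 [x])
[12] deliver 0→3 → N3(back v1 [x])
[13] deliver 0→3 → ∅
[14] propose(3,'r') → ∅
[15] deliver 1→3 → ∅
[16] propose(0,'z') → ∅
[17] deliver 0→1 → ∅
[18] deliver 1→0 → ∅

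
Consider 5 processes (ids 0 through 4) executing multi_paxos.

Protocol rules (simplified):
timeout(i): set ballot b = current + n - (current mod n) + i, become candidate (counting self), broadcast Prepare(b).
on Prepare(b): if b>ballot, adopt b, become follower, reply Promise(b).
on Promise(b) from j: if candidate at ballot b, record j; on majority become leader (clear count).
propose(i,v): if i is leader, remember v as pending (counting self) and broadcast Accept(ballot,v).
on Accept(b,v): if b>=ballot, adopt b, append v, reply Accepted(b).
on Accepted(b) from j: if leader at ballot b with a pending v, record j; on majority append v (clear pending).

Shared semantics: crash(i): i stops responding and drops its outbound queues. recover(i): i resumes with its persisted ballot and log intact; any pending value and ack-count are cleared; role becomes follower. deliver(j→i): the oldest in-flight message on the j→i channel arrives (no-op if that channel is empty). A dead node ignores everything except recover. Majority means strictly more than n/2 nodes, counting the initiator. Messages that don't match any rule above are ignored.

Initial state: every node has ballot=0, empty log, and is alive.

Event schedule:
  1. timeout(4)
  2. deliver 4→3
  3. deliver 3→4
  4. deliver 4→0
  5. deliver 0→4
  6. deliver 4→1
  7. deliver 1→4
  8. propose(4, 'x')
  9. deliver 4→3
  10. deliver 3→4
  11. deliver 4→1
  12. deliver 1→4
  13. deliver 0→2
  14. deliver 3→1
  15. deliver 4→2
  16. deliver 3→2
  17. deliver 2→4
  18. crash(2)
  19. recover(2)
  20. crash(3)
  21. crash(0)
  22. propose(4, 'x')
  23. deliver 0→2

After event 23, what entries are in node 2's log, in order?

[1] timeout(4) → N4(cand b9 [-])
[2] deliver 4→3 → N3(foll b9 [-])
[3] deliver 3→4 → ∅
[4] deliver 4→0 → N0(foll b9 [-])
[5] deliver 0→4 → N4(lead b9 [-])
[6] deliver 4→1 → N1(foll b9 [-])
[7] deliver 1→4 → ∅
[8] propose(4,'x') → ∅
[9] deliver 4→3 → N3(foll b9 [x])
[10] deliver 3→4 → ∅
[11] deliver 4→1 → N1(foll b9 [x])
[12] deliver 1→4 → N4(lead b9 [x])
[13] deliver 0→2 → ∅
[14] deliver 3→1 → ∅
[15] deliver 4→2 → N2(foll b9 [-])
[16] deliver 3→2 → ∅
[17] deliver 2→4 → ∅
[18] crash(2) → N2(✗foll b9 [-])
[19] recover(2) → N2(foll b9 [-])
[20] crash(3) → N3(✗foll b9 [x])
[21] crash(0) → N0(✗foll b9 [-])
[22] propose(4,'x') → ∅
[23] deliver 0→2 → ∅

empty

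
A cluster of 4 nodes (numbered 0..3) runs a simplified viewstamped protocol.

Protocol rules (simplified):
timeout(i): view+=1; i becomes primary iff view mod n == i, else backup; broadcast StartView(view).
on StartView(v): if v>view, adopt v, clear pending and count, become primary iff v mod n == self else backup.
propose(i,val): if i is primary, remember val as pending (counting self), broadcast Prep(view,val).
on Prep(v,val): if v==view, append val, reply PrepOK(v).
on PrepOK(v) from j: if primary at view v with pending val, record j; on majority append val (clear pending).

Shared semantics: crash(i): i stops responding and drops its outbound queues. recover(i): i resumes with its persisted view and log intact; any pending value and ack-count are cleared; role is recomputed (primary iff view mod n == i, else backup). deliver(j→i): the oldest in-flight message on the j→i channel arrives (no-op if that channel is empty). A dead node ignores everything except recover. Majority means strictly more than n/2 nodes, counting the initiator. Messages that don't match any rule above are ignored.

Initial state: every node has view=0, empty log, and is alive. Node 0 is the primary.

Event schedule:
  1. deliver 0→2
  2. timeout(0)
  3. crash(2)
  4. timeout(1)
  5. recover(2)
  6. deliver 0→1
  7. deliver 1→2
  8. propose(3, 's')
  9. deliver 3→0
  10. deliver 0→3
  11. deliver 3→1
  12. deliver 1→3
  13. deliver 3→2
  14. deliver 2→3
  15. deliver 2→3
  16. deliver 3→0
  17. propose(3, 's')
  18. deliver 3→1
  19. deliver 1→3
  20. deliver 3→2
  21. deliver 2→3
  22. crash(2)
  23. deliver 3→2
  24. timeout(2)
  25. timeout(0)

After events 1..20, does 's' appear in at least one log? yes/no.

no

1. deliver 0→2:  nop
2. timeout(0):  <0:back v1 ->
3. crash(2):  <2:✗back v0 ->
4. timeout(1):  <1:prim v1 ->
5. recover(2):  <2:back v0 ->
6. deliver 0→1:  nop
7. deliver 1→2:  <2:back v1 ->
8. propose(3,'s'):  nop
9. deliver 3→0:  nop
10. deliver 0→3:  <3:back v1 ->
11. deliver 3→1:  nop
12. deliver 1→3:  nop
13. deliver 3→2:  nop
14. deliver 2→3:  nop
15. deliver 2→3:  nop
16. deliver 3→0:  nop
17. propose(3,'s'):  nop
18. deliver 3→1:  nop
19. deliver 1→3:  nop
20. deliver 3→2:  nop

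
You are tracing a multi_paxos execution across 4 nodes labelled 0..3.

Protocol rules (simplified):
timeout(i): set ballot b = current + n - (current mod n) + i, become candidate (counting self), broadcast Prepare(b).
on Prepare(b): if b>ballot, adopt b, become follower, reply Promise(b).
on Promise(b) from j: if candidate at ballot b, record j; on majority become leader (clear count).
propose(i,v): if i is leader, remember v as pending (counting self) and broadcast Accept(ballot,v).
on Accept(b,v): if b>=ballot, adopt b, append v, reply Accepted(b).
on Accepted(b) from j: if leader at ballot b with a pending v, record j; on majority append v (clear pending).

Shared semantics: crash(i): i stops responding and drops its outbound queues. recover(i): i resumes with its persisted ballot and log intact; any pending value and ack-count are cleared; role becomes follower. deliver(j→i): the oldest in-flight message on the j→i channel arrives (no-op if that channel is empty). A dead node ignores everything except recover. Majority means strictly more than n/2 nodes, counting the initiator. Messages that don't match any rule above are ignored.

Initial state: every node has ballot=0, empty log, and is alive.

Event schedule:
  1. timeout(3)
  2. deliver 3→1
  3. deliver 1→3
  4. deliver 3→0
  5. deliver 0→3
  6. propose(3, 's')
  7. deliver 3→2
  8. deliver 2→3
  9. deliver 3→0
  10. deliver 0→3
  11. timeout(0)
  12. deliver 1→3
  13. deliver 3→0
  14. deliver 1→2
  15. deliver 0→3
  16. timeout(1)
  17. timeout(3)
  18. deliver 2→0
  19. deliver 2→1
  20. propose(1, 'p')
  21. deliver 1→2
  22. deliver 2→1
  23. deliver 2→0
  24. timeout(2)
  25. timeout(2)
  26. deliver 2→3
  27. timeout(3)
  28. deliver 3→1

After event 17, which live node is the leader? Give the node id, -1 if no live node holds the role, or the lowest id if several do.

step 1 timeout(3): 3={cand,b=7,log=-}
step 2 deliver 3→1: 1={foll,b=7,log=-}
step 3 deliver 1→3: —
step 4 deliver 3→0: 0={foll,b=7,log=-}
step 5 deliver 0→3: 3={lead,b=7,log=-}
step 6 propose(3,'s'): —
step 7 deliver 3→2: 2={foll,b=7,log=-}
step 8 deliver 2→3: —
step 9 deliver 3→0: 0={foll,b=7,log=s}
step 10 deliver 0→3: —
step 11 timeout(0): 0={cand,b=8,log=s}
step 12 deliver 1→3: —
step 13 deliver 3→0: —
step 14 deliver 1→2: —
step 15 deliver 0→3: 3={foll,b=8,log=-}
step 16 timeout(1): 1={cand,b=9,log=-}
step 17 timeout(3): 3={cand,b=15,log=-}

-1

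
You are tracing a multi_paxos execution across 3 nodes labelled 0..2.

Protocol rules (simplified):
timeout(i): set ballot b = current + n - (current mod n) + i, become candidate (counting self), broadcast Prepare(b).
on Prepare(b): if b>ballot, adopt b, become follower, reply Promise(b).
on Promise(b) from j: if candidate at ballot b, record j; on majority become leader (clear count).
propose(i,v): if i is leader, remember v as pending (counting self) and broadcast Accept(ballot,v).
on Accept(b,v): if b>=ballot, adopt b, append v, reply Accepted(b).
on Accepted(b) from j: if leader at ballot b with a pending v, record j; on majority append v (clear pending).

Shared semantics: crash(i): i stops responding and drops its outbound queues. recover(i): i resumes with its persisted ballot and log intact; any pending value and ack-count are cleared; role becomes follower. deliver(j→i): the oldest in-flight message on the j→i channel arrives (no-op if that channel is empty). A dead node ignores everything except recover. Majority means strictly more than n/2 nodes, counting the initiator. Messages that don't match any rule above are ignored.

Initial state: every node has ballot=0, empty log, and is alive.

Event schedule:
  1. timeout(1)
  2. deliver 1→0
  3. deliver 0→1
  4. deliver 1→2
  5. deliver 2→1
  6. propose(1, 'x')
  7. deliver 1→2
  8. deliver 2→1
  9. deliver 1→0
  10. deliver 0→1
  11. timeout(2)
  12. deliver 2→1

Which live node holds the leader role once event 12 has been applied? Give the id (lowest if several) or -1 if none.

-1

after 1 — timeout(1): n1:cand/b4/[-]
after 2 — deliver 1→0: n0:foll/b4/[-]
after 3 — deliver 0→1: n1:lead/b4/[-]
after 4 — deliver 1→2: n2:foll/b4/[-]
after 5 — deliver 2→1: ·
after 6 — propose(1,'x'): ·
after 7 — deliver 1→2: n2:foll/b4/[x]
after 8 — deliver 2→1: n1:lead/b4/[x]
after 9 — deliver 1→0: n0:foll/b4/[x]
after 10 — deliver 0→1: ·
after 11 — timeout(2): n2:cand/b8/[x]
after 12 — deliver 2→1: n1:foll/b8/[x]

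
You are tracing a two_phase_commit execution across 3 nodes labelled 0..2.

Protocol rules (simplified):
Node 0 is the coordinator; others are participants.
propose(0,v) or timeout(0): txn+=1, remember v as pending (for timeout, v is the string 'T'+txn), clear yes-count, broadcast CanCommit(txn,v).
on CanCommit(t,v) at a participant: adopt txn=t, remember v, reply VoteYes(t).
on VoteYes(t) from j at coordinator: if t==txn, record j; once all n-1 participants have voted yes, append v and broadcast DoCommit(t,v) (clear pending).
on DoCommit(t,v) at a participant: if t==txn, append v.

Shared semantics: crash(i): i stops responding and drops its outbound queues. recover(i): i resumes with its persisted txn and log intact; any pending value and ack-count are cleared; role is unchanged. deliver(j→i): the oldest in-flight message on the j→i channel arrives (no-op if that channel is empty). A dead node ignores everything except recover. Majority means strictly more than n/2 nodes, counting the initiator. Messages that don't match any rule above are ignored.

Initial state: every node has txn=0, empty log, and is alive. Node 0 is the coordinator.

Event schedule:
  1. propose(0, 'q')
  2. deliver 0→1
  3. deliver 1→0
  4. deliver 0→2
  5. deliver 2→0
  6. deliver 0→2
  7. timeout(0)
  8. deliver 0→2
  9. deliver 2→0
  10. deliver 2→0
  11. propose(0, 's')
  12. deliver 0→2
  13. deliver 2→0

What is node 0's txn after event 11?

1. propose(0,'q'):  <0:coor t1 ->
2. deliver 0→1:  <1:part t1 ->
3. deliver 1→0:  nop
4. deliver 0→2:  <2:part t1 ->
5. deliver 2→0:  <0:coor t1 q>
6. deliver 0→2:  <2:part t1 q>
7. timeout(0):  <0:coor t2 q>
8. deliver 0→2:  <2:part t2 q>
9. deliver 2→0:  nop
10. deliver 2→0:  nop
11. propose(0,'s'):  <0:coor t3 q>

3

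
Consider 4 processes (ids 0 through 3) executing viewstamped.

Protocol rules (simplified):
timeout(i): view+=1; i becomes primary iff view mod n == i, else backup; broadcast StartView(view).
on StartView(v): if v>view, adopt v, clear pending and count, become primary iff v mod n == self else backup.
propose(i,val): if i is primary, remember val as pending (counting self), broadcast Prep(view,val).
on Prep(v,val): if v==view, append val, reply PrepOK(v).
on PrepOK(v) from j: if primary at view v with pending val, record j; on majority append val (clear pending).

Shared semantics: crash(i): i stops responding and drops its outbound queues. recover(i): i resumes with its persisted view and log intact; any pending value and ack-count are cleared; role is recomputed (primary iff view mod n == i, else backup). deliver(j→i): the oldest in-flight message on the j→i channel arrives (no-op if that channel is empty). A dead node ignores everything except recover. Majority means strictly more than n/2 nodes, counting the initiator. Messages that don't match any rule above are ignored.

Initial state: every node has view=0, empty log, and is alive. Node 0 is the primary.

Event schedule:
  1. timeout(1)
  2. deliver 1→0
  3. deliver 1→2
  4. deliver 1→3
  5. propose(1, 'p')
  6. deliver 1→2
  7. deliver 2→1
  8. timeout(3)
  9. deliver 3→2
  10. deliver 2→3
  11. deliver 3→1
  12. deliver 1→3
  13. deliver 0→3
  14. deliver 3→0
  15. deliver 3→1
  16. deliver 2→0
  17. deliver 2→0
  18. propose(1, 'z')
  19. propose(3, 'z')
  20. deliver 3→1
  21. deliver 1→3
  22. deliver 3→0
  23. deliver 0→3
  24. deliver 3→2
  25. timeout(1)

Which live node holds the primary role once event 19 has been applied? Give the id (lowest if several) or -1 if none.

1. timeout(1):  <1:prim v1 ->
2. deliver 1→0:  <0:back v1 ->
3. deliver 1→2:  <2:back v1 ->
4. deliver 1→3:  <3:back v1 ->
5. propose(1,'p'):  nop
6. deliver 1→2:  <2:back v1 p>
7. deliver 2→1:  nop
8. timeout(3):  <3:back v2 ->
9. deliver 3→2:  <2:prim v2 p>
10. deliver 2→3:  nop
11. deliver 3→1:  <1:back v2 ->
12. deliver 1→3:  nop
13. deliver 0→3:  nop
14. deliver 3→0:  <0:back v2 ->
15. deliver 3→1:  nop
16. deliver 2→0:  nop
17. deliver 2→0:  nop
18. propose(1,'z'):  nop
19. propose(3,'z'):  nop

2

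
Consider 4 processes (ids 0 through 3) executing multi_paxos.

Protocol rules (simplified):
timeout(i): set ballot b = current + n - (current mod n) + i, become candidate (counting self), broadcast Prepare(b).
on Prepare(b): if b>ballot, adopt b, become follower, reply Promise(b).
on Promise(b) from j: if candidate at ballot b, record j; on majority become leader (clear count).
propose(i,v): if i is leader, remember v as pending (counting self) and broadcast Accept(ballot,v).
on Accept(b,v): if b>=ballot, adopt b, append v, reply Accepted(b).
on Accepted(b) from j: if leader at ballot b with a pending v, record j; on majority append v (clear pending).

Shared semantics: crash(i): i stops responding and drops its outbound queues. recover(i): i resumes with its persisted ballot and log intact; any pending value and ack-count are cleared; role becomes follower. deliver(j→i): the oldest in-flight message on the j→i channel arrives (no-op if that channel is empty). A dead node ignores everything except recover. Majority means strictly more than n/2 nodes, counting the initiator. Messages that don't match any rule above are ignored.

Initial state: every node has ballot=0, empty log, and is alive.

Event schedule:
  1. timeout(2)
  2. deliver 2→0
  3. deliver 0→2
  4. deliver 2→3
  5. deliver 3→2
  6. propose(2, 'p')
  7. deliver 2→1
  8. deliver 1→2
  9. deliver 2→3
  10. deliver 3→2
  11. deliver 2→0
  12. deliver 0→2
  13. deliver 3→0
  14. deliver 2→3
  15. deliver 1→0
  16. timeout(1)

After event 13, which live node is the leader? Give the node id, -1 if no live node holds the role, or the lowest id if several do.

[1] timeout(2) → N2(cand b6 [-])
[2] deliver 2→0 → N0(foll b6 [-])
[3] deliver 0→2 → ∅
[4] deliver 2→3 → N3(foll b6 [-])
[5] deliver 3→2 → N2(lead b6 [-])
[6] propose(2,'p') → ∅
[7] deliver 2→1 → N1(foll b6 [-])
[8] deliver 1→2 → ∅
[9] deliver 2→3 → N3(foll b6 [p])
[10] deliver 3→2 → ∅
[11] deliver 2→0 → N0(foll b6 [p])
[12] deliver 0→2 → N2(lead b6 [p])
[13] deliver 3→0 → ∅

2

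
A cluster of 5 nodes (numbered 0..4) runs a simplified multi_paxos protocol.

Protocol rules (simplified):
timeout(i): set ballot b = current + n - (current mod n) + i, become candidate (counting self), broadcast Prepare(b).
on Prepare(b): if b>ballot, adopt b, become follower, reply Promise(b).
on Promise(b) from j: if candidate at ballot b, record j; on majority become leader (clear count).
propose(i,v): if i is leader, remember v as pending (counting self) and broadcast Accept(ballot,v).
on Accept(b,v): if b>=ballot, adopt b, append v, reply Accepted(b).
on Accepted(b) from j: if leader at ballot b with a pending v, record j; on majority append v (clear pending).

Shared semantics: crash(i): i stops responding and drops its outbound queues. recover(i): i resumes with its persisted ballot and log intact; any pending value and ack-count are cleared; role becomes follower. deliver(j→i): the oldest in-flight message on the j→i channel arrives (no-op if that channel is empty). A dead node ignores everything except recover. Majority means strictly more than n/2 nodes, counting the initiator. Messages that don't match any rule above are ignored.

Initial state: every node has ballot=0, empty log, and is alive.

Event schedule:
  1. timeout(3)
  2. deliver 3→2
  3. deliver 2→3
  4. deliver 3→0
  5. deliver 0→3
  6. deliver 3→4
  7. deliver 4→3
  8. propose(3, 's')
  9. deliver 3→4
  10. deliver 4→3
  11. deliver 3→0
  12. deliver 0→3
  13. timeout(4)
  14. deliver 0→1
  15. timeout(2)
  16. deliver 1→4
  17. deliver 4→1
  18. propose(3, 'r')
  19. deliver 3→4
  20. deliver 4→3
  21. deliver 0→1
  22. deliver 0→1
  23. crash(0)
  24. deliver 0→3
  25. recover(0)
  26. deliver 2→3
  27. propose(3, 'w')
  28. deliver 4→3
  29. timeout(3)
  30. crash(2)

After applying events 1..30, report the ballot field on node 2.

step 1 timeout(3): 3={cand,b=8,log=-}
step 2 deliver 3→2: 2={foll,b=8,log=-}
step 3 deliver 2→3: —
step 4 deliver 3→0: 0={foll,b=8,log=-}
step 5 deliver 0→3: 3={lead,b=8,log=-}
step 6 deliver 3→4: 4={foll,b=8,log=-}
step 7 deliver 4→3: —
step 8 propose(3,'s'): —
step 9 deliver 3→4: 4={foll,b=8,log=s}
step 10 deliver 4→3: —
step 11 deliver 3→0: 0={foll,b=8,log=s}
step 12 deliver 0→3: 3={lead,b=8,log=s}
step 13 timeout(4): 4={cand,b=14,log=s}
step 14 deliver 0→1: —
step 15 timeout(2): 2={cand,b=12,log=-}
step 16 deliver 1→4: —
step 17 deliver 4→1: 1={foll,b=14,log=-}
step 18 propose(3,'r'): —
step 19 deliver 3→4: —
step 20 deliver 4→3: 3={foll,b=14,log=s}
step 21 deliver 0→1: —
step 22 deliver 0→1: —
step 23 crash(0): 0={✗foll,b=8,log=s}
step 24 deliver 0→3: —
step 25 recover(0): 0={foll,b=8,log=s}
step 26 deliver 2→3: —
step 27 propose(3,'w'): —
step 28 deliver 4→3: —
step 29 timeout(3): 3={cand,b=18,log=s}
step 30 crash(2): 2={✗cand,b=12,log=-}

12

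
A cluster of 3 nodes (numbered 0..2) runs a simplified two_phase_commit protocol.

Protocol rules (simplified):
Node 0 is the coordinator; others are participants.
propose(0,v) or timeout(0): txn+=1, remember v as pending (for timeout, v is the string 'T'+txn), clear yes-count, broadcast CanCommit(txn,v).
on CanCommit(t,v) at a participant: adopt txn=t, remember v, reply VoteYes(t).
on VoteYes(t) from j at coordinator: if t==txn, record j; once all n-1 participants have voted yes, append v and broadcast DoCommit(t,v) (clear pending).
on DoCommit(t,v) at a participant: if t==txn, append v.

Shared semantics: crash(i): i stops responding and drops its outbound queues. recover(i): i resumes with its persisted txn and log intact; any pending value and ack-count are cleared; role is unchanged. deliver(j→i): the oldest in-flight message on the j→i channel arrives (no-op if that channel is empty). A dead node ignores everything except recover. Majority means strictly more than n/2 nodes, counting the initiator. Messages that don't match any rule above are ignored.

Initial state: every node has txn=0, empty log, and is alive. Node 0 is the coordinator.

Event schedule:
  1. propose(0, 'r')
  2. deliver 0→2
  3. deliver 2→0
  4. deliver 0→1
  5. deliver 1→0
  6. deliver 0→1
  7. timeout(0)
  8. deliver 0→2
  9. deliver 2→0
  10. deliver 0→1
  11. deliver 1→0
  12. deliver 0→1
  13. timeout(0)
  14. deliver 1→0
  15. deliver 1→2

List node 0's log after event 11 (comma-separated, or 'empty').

r

after 1 — propose(0,'r'): n0:coor/t1/[-]
after 2 — deliver 0→2: n2:part/t1/[-]
after 3 — deliver 2→0: ·
after 4 — deliver 0→1: n1:part/t1/[-]
after 5 — deliver 1→0: n0:coor/t1/[r]
after 6 — deliver 0→1: n1:part/t1/[r]
after 7 — timeout(0): n0:coor/t2/[r]
after 8 — deliver 0→2: n2:part/t1/[r]
after 9 — deliver 2→0: ·
after 10 — deliver 0→1: n1:part/t2/[r]
after 11 — deliver 1→0: ·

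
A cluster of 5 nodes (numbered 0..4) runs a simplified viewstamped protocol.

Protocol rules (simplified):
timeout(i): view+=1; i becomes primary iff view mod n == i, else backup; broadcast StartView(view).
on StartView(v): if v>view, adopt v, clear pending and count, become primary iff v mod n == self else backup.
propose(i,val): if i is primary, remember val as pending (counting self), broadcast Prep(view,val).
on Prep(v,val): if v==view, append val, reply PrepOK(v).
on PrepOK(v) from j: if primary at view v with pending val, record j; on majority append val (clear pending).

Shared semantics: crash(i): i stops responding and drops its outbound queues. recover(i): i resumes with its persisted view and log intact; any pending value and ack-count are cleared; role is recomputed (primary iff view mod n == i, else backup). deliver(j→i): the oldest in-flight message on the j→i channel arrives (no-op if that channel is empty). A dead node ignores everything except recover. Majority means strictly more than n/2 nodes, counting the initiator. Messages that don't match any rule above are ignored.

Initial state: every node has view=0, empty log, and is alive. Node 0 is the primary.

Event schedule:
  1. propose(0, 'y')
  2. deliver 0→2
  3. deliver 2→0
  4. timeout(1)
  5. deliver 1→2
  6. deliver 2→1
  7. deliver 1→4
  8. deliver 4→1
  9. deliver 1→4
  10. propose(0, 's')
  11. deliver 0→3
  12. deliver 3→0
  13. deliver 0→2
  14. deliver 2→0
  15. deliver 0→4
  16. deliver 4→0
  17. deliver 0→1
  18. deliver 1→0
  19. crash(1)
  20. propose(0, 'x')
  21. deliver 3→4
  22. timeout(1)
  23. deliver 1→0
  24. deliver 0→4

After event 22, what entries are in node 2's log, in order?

after 1 — propose(0,'y'): ·
after 2 — deliver 0→2: n2:back/v0/[y]
after 3 — deliver 2→0: ·
after 4 — timeout(1): n1:prim/v1/[-]
after 5 — deliver 1→2: n2:back/v1/[y]
after 6 — deliver 2→1: ·
after 7 — deliver 1→4: n4:back/v1/[-]
after 8 — deliver 4→1: ·
after 9 — deliver 1→4: ·
after 10 — propose(0,'s'): ·
after 11 — deliver 0→3: n3:back/v0/[y]
after 12 — deliver 3→0: ·
after 13 — deliver 0→2: ·
after 14 — deliver 2→0: ·
after 15 — deliver 0→4: ·
after 16 — deliver 4→0: ·
after 17 — deliver 0→1: ·
after 18 — deliver 1→0: n0:back/v1/[-]
after 19 — crash(1): n1:✗prim/v1/[-]
after 20 — propose(0,'x'): ·
after 21 — deliver 3→4: ·
after 22 — timeout(1): ·

y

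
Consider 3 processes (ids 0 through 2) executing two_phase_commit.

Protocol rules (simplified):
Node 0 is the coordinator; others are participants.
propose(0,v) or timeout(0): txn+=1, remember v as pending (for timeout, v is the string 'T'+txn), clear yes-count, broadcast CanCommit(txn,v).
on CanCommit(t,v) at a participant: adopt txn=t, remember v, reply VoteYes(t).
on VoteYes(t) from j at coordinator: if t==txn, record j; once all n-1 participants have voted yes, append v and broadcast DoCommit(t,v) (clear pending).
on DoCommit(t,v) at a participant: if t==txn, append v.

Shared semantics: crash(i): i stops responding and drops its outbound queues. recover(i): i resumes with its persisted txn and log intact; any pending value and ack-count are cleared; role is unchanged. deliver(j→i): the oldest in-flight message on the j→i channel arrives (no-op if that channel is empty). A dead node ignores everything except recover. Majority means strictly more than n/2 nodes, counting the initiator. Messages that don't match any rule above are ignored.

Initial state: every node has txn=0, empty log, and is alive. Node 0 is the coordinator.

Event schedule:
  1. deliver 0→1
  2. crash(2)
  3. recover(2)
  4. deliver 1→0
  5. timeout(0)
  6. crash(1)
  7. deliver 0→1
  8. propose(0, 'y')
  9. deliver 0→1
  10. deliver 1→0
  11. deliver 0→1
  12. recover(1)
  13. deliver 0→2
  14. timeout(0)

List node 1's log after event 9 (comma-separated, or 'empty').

empty

e1 deliver 0→1: ·
e2 crash(2): 2[✗part,t=0,-]
e3 recover(2): 2[part,t=0,-]
e4 deliver 1→0: ·
e5 timeout(0): 0[coor,t=1,-]
e6 crash(1): 1[✗part,t=0,-]
e7 deliver 0→1: ·
e8 propose(0,'y'): 0[coor,t=2,-]
e9 deliver 0→1: ·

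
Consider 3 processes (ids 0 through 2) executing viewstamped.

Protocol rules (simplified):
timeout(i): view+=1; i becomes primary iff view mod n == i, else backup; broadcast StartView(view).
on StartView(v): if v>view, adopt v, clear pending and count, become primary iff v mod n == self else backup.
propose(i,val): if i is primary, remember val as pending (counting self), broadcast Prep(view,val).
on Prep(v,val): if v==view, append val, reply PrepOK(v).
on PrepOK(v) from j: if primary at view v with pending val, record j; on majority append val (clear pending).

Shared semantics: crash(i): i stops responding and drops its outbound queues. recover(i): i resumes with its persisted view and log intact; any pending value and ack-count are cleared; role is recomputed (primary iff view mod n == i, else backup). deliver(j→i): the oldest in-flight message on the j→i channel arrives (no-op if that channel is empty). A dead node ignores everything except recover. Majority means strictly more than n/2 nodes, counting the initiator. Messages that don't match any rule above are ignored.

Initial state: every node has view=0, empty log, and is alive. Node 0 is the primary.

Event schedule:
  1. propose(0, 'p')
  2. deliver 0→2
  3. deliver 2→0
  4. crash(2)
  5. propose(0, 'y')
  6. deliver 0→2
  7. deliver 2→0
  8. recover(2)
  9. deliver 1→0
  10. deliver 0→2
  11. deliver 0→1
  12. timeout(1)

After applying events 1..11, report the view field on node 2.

0

step 1 propose(0,'p'): —
step 2 deliver 0→2: 2={back,v=0,log=p}
step 3 deliver 2→0: 0={prim,v=0,log=p}
step 4 crash(2): 2={✗back,v=0,log=p}
step 5 propose(0,'y'): —
step 6 deliver 0→2: —
step 7 deliver 2→0: —
step 8 recover(2): 2={back,v=0,log=p}
step 9 deliver 1→0: —
step 10 deliver 0→2: 2={back,v=0,log=p,y}
step 11 deliver 0→1: 1={back,v=0,log=p}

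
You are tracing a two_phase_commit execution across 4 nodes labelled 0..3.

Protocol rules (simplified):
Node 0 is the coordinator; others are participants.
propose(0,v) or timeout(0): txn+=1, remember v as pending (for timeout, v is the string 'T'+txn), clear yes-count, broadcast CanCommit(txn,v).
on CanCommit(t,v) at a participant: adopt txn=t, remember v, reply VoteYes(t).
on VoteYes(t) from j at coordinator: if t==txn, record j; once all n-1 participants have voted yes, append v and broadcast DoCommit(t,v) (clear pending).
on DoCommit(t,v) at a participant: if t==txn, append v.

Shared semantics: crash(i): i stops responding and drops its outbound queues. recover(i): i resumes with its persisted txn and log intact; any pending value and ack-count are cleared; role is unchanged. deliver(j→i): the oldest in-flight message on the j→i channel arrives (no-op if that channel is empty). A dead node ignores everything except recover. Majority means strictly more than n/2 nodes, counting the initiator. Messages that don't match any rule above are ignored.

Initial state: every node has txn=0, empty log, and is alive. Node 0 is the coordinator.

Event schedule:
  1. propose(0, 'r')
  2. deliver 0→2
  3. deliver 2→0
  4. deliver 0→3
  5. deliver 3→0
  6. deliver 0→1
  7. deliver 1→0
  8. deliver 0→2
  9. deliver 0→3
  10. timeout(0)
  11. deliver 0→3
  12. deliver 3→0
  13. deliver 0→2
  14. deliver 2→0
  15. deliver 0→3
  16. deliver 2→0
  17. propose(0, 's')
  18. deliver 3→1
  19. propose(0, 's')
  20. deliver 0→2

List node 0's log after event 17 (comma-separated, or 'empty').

r

after 1 — propose(0,'r'): n0:coor/t1/[-]
after 2 — deliver 0→2: n2:part/t1/[-]
after 3 — deliver 2→0: ·
after 4 — deliver 0→3: n3:part/t1/[-]
after 5 — deliver 3→0: ·
after 6 — deliver 0→1: n1:part/t1/[-]
after 7 — deliver 1→0: n0:coor/t1/[r]
after 8 — deliver 0→2: n2:part/t1/[r]
after 9 — deliver 0→3: n3:part/t1/[r]
after 10 — timeout(0): n0:coor/t2/[r]
after 11 — deliver 0→3: n3:part/t2/[r]
after 12 — deliver 3→0: ·
after 13 — deliver 0→2: n2:part/t2/[r]
after 14 — deliver 2→0: ·
after 15 — deliver 0→3: ·
after 16 — deliver 2→0: ·
after 17 — propose(0,'s'): n0:coor/t3/[r]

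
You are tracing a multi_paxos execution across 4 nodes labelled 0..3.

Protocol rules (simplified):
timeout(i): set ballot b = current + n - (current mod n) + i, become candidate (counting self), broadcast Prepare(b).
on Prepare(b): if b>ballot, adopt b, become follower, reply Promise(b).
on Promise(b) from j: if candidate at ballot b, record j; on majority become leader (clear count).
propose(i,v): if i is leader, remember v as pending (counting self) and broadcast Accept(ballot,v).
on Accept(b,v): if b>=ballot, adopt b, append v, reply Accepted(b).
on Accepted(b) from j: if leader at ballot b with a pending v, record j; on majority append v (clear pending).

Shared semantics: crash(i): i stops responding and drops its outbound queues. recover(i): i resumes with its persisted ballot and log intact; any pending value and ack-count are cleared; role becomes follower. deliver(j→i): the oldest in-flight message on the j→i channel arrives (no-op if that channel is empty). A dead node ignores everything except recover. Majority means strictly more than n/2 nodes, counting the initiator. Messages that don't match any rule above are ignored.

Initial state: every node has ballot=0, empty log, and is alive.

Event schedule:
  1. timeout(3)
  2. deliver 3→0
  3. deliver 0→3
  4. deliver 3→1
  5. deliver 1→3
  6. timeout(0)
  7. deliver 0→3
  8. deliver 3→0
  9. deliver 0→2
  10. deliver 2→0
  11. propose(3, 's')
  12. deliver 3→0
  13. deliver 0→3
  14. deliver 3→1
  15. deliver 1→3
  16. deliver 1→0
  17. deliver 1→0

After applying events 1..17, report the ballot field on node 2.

e1 timeout(3): 3[cand,b=7,-]
e2 deliver 3→0: 0[foll,b=7,-]
e3 deliver 0→3: ·
e4 deliver 3→1: 1[foll,b=7,-]
e5 deliver 1→3: 3[lead,b=7,-]
e6 timeout(0): 0[cand,b=8,-]
e7 deliver 0→3: 3[foll,b=8,-]
e8 deliver 3→0: ·
e9 deliver 0→2: 2[foll,b=8,-]
e10 deliver 2→0: 0[lead,b=8,-]
e11 propose(3,'s'): ·
e12 deliver 3→0: ·
e13 deliver 0→3: ·
e14 deliver 3→1: ·
e15 deliver 1→3: ·
e16 deliver 1→0: ·
e17 deliver 1→0: ·

8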